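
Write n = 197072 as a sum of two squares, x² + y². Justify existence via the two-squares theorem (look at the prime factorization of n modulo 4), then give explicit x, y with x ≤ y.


Step 1: Factor n = 197072 = 2^4 · 109 · 113.
Step 2: Check the mod-4 condition on each prime factor: 2 = 2 (special); 109 ≡ 1 (mod 4), exponent 1; 113 ≡ 1 (mod 4), exponent 1.
All primes ≡ 3 (mod 4) appear to even exponent (or don't appear), so by the two-squares theorem n IS expressible as a sum of two squares.
Step 3: Build a representation. Group n = k² · m with k = 4 and m = 109 · 113 = 12317 (a product of primes ≡ 1 (mod 4)); a representation of m scales to one of n via (k·x)² + (k·y)² = k²(x² + y²). Each prime p ≡ 1 (mod 4) is itself a sum of two squares; find a² by testing p − a² for a perfect square:
  109: 109 − 1² = 108, 109 − 2² = 105, 109 − 3² = 100 = 10² ⇒ 109 = 3² + 10².
  113: 113 − 1² = 112, 113 − 2² = 109, 113 − 3² = 104, 113 − 4² = 97, 113 − 5² = 88, 113 − 6² = 77, 113 − 7² = 64 = 8² ⇒ 113 = 7² + 8².
  Combine using the Brahmagupta–Fibonacci identity (a² + b²)(c² + d²) = (ac − bd)² + (ad + bc)² = (ac + bd)² + (ad − bc)²:
  109 · 113 = 12317: from (3² + 10²)(7² + 8²), take (3·7 − 10·8, 3·8 + 10·7) = (21 − 80, 24 + 70) = (-59, 94); dropping signs (only squares matter) gives (59, 94); check 59² + 94² = 3481 + 8836 = 12317 ✓.
  Scale by k = 4: (4·59, 4·94) = (236, 376).
Step 4: Order so x ≤ y and verify: 236² + 376² = 55696 + 141376 = 197072 = n. ✓

n = 197072 = 236² + 376² (one valid representation with x ≤ y).


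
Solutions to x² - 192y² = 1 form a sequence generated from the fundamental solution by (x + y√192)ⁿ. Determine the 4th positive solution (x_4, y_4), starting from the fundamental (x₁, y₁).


Step 1: Find the fundamental solution (x₁, y₁) of x² - 192y² = 1.
  Expand √192 as a continued fraction. a₀ = ⌊√192⌋ = 13; iterate m_{k+1} = d_k·a_k − m_k, d_{k+1} = (192 − m_{k+1}²)/d_k, a_{k+1} = ⌊(a₀ + m_{k+1})/d_{k+1}⌋ (starting m₀ = 0, d₀ = 1), with convergents p_k = a_k·p_{k-1} + p_{k-2}, q_k = a_k·q_{k-1} + q_{k-2} (p₋₁ = 1, q₋₁ = 0):
  k = 0: a₀ = 13; p₀/q₀ = 13/1; p₀² − 192·q₀² = 169 − 192 = -23.
  k = 1: m = 13, d = 23, a = ⌊(13 + 13)/23⌋ = 1; p/q = (1·13 + 1)/(1·1 + 0) = 14/1; p² − 192·q² = 196 − 192 = 4.
  k = 2: m = 10, d = 4, a = ⌊(13 + 10)/4⌋ = 5; p/q = (5·14 + 13)/(5·1 + 1) = 83/6; p² − 192·q² = 6889 − 6912 = -23.
  k = 3: m = 10, d = 23, a = ⌊(13 + 10)/23⌋ = 1; p/q = (1·83 + 14)/(1·6 + 1) = 97/7; p² − 192·q² = 9409 − 9408 = 1.
  The first convergent with p² − 192·q² = 1 gives the fundamental solution (x₁, y₁) = (97, 7).
Step 2: Apply the recurrence (x_{n+1}, y_{n+1}) = (x₁x_n + 192y₁y_n, x₁y_n + y₁x_n) repeatedly.
  From (x_1, y_1) = (97, 7): x_2 = 97·97 + 192·7·7 = 18817; y_2 = 97·7 + 7·97 = 1358.
  From (x_2, y_2) = (18817, 1358): x_3 = 97·18817 + 192·7·1358 = 3650401; y_3 = 97·1358 + 7·18817 = 263445.
  From (x_3, y_3) = (3650401, 263445): x_4 = 97·3650401 + 192·7·263445 = 708158977; y_4 = 97·263445 + 7·3650401 = 51106972.
Step 3: Verify x_4² - 192·y_4² = 501489136705686529 - 501489136705686528 = 1 (should be 1). ✓

(x_1, y_1) = (97, 7); (x_4, y_4) = (708158977, 51106972).


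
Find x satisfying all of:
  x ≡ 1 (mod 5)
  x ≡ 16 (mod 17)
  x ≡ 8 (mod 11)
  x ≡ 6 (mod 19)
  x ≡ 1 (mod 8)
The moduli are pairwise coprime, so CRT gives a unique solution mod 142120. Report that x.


Product of moduli M = 5 · 17 · 11 · 19 · 8 = 142120.
Merge one congruence at a time:
  Start: x ≡ 1 (mod 5).
  Combine with x ≡ 16 (mod 17); new modulus lcm = 85.
    Write x = 1 + 5·t and substitute into x ≡ 16 (mod 17): 5·t ≡ 16 − 1 = 15 (mod 17).
    The inverse of 5 mod 17 is 7 (since 5·7 = 35 = 2·17 + 1), so t ≡ 7·15 = 105 ≡ 3 (mod 17).
    Then x = 1 + 5·3 = 16, valid modulo lcm(5, 17) = 85: x ≡ 16 (mod 85).
  Combine with x ≡ 8 (mod 11); new modulus lcm = 935.
    Write x = 16 + 85·t and substitute into x ≡ 8 (mod 11): 85·t ≡ 8 − 16 = -8 (mod 11).
    Reduce coefficients mod 11: 8·t ≡ 3 (mod 11).
    The inverse of 8 mod 11 is 7 (since 8·7 = 56 = 5·11 + 1), so t ≡ 7·3 = 21 ≡ 10 (mod 11).
    Then x = 16 + 85·10 = 866, valid modulo lcm(85, 11) = 935: x ≡ 866 (mod 935).
  Combine with x ≡ 6 (mod 19); new modulus lcm = 17765.
    Write x = 866 + 935·t and substitute into x ≡ 6 (mod 19): 935·t ≡ 6 − 866 = -860 (mod 19).
    Reduce coefficients mod 19: 4·t ≡ 14 (mod 19).
    The inverse of 4 mod 19 is 5 (since 4·5 = 20 = 1·19 + 1), so t ≡ 5·14 = 70 ≡ 13 (mod 19).
    Then x = 866 + 935·13 = 13021, valid modulo lcm(935, 19) = 17765: x ≡ 13021 (mod 17765).
  Combine with x ≡ 1 (mod 8); new modulus lcm = 142120.
    Write x = 13021 + 17765·t and substitute into x ≡ 1 (mod 8): 17765·t ≡ 1 − 13021 = -13020 (mod 8).
    Reduce coefficients mod 8: 5·t ≡ 4 (mod 8).
    The inverse of 5 mod 8 is 5 (since 5·5 = 25 = 3·8 + 1), so t ≡ 5·4 = 20 ≡ 4 (mod 8).
    Then x = 13021 + 17765·4 = 84081, valid modulo lcm(17765, 8) = 142120: x ≡ 84081 (mod 142120).
Verify against each original: 84081 mod 5 = 1, 84081 mod 17 = 16, 84081 mod 11 = 8, 84081 mod 19 = 6, 84081 mod 8 = 1.

x ≡ 84081 (mod 142120).


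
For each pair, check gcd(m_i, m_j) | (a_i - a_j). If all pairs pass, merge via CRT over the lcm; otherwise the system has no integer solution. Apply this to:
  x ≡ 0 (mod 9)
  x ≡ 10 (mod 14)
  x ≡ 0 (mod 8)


Moduli 9, 14, 8 are not pairwise coprime, so CRT works modulo lcm(m_i) when all pairwise compatibility conditions hold.
Pairwise compatibility: gcd(m_i, m_j) must divide a_i - a_j for every pair.
Merge one congruence at a time:
  Start: x ≡ 0 (mod 9).
  Combine with x ≡ 10 (mod 14): gcd(9, 14) = 1; 10 - 0 = 10, which IS divisible by 1, so compatible.
    Write x = 0 + 9·t and substitute into x ≡ 10 (mod 14): 9·t ≡ 10 − 0 = 10 (mod 14).
    The inverse of 9 mod 14 is 11 (since 9·11 = 99 = 7·14 + 1), so t ≡ 11·10 = 110 ≡ 12 (mod 14).
    Then x = 0 + 9·12 = 108, valid modulo lcm(9, 14) = 126: x ≡ 108 (mod 126).
  Combine with x ≡ 0 (mod 8): gcd(126, 8) = 2; 0 - 108 = -108, which IS divisible by 2, so compatible.
    Write x = 108 + 126·t and substitute into x ≡ 0 (mod 8): 126·t ≡ 0 − 108 = -108 (mod 8).
    Divide the congruence (and modulus) by g = 2: 63·t ≡ -54 (mod 4).
    Reduce coefficients mod 4: 3·t ≡ 2 (mod 4).
    The inverse of 3 mod 4 is 3 (since 3·3 = 9 = 2·4 + 1), so t ≡ 3·2 = 6 ≡ 2 (mod 4).
    Then x = 108 + 126·2 = 360, valid modulo lcm(126, 8) = 504: x ≡ 360 (mod 504).
Verify: 360 mod 9 = 0, 360 mod 14 = 10, 360 mod 8 = 0.

x ≡ 360 (mod 504).


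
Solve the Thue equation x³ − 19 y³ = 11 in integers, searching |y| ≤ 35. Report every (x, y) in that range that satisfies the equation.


The equation is x³ - 19y³ = 11. For fixed y, x³ = 19·y³ + 11, so a solution requires the RHS to be a perfect cube.
Strategy: iterate y from -35 to 35, compute RHS = 19·y³ + 11, and check whether it is a (positive or negative) perfect cube.
Check small values of y:
  y = 0: RHS = 11 is not a perfect cube.
  y = 1: RHS = 30 is not a perfect cube.
  y = -1: RHS = -8 = (-2)³ ⇒ x = -2 works.
  y = 2: RHS = 163 is not a perfect cube.
  y = -2: RHS = -141 is not a perfect cube.
  y = 3: RHS = 524 is not a perfect cube.
  y = -3: RHS = -502 is not a perfect cube.
Continuing the search up to |y| = 35 finds no further solutions beyond those listed.
Collected solutions: (-2, -1).

Solutions (with |y| ≤ 35): (-2, -1).


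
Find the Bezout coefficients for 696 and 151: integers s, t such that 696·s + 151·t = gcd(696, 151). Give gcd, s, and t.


Euclidean algorithm on (696, 151) — divide until remainder is 0:
  696 = 4 · 151 + 92
  151 = 1 · 92 + 59
  92 = 1 · 59 + 33
  59 = 1 · 33 + 26
  33 = 1 · 26 + 7
  26 = 3 · 7 + 5
  7 = 1 · 5 + 2
  5 = 2 · 2 + 1
  2 = 2 · 1 + 0
gcd(696, 151) = 1.
Track Bezout coefficients alongside the remainders: start with r₀ = 696 = a·1 + b·0 (s = 1, t = 0) and r₁ = 151 = a·0 + b·1 (s = 0, t = 1); each new remainder r_{k+1} = r_{k-1} − q_k·r_k inherits s_{k+1} = s_{k-1} − q_k·s_k, t_{k+1} = t_{k-1} − q_k·t_k, so r_k = a·s_k + b·t_k at every step:
  q = 4: r = 92, s = 1 − 4·0 = 1, t = 0 − 4·1 = -4  (check: 696·1 + 151·(-4) = 92)
  q = 1: r = 59, s = 0 − 1·1 = -1, t = 1 − 1·(-4) = 5  (check: 696·(-1) + 151·5 = 59)
  q = 1: r = 33, s = 1 − 1·(-1) = 2, t = -4 − 1·5 = -9  (check: 696·2 + 151·(-9) = 33)
  q = 1: r = 26, s = -1 − 1·2 = -3, t = 5 − 1·(-9) = 14  (check: 696·(-3) + 151·14 = 26)
  q = 1: r = 7, s = 2 − 1·(-3) = 5, t = -9 − 1·14 = -23  (check: 696·5 + 151·(-23) = 7)
  q = 3: r = 5, s = -3 − 3·5 = -18, t = 14 − 3·(-23) = 83  (check: 696·(-18) + 151·83 = 5)
  q = 1: r = 2, s = 5 − 1·(-18) = 23, t = -23 − 1·83 = -106  (check: 696·23 + 151·(-106) = 2)
  q = 2: r = 1, s = -18 − 2·23 = -64, t = 83 − 2·(-106) = 295  (check: 696·(-64) + 151·295 = 1)
The row with r = 1 (the gcd) gives the Bezout coefficients s = -64, t = 295.
Result: 696 · (-64) + 151 · (295) = 1.

gcd(696, 151) = 1; s = -64, t = 295 (check: 696·(-64) + 151·295 = 1).


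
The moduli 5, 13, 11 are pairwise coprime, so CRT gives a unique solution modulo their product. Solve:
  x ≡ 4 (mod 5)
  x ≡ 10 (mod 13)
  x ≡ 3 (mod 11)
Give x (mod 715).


Moduli 5, 13, 11 are pairwise coprime; by CRT there is a unique solution modulo M = 5 · 13 · 11 = 715.
Solve pairwise, accumulating the modulus:
  Start with x ≡ 4 (mod 5).
  Combine with x ≡ 10 (mod 13): since gcd(5, 13) = 1, we get a unique residue mod 65.
    Write x = 4 + 5·t and substitute into x ≡ 10 (mod 13): 5·t ≡ 10 − 4 = 6 (mod 13).
    The inverse of 5 mod 13 is 8 (since 5·8 = 40 = 3·13 + 1), so t ≡ 8·6 = 48 ≡ 9 (mod 13).
    Then x = 4 + 5·9 = 49, valid modulo lcm(5, 13) = 65: x ≡ 49 (mod 65).
  Combine with x ≡ 3 (mod 11): since gcd(65, 11) = 1, we get a unique residue mod 715.
    Write x = 49 + 65·t and substitute into x ≡ 3 (mod 11): 65·t ≡ 3 − 49 = -46 (mod 11).
    Reduce coefficients mod 11: 10·t ≡ 9 (mod 11).
    The inverse of 10 mod 11 is 10 (since 10·10 = 100 = 9·11 + 1), so t ≡ 10·9 = 90 ≡ 2 (mod 11).
    Then x = 49 + 65·2 = 179, valid modulo lcm(65, 11) = 715: x ≡ 179 (mod 715).
Verify: 179 mod 5 = 4 ✓, 179 mod 13 = 10 ✓, 179 mod 11 = 3 ✓.

x ≡ 179 (mod 715).


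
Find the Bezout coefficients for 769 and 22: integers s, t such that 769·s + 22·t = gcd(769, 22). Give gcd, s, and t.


Euclidean algorithm on (769, 22) — divide until remainder is 0:
  769 = 34 · 22 + 21
  22 = 1 · 21 + 1
  21 = 21 · 1 + 0
gcd(769, 22) = 1.
Track Bezout coefficients alongside the remainders: start with r₀ = 769 = a·1 + b·0 (s = 1, t = 0) and r₁ = 22 = a·0 + b·1 (s = 0, t = 1); each new remainder r_{k+1} = r_{k-1} − q_k·r_k inherits s_{k+1} = s_{k-1} − q_k·s_k, t_{k+1} = t_{k-1} − q_k·t_k, so r_k = a·s_k + b·t_k at every step:
  q = 34: r = 21, s = 1 − 34·0 = 1, t = 0 − 34·1 = -34  (check: 769·1 + 22·(-34) = 21)
  q = 1: r = 1, s = 0 − 1·1 = -1, t = 1 − 1·(-34) = 35  (check: 769·(-1) + 22·35 = 1)
The row with r = 1 (the gcd) gives the Bezout coefficients s = -1, t = 35.
Result: 769 · (-1) + 22 · (35) = 1.

gcd(769, 22) = 1; s = -1, t = 35 (check: 769·(-1) + 22·35 = 1).


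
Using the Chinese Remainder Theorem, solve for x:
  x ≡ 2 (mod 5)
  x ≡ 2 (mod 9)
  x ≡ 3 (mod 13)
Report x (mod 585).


Moduli 5, 9, 13 are pairwise coprime; by CRT there is a unique solution modulo M = 5 · 9 · 13 = 585.
Solve pairwise, accumulating the modulus:
  Start with x ≡ 2 (mod 5).
  Combine with x ≡ 2 (mod 9): since gcd(5, 9) = 1, we get a unique residue mod 45.
    Write x = 2 + 5·t and substitute into x ≡ 2 (mod 9): 5·t ≡ 2 − 2 = 0 (mod 9).
    The inverse of 5 mod 9 is 2 (since 5·2 = 10 = 1·9 + 1), so t ≡ 2·0 = 0 ≡ 0 (mod 9).
    Then x = 2 + 5·0 = 2, valid modulo lcm(5, 9) = 45: x ≡ 2 (mod 45).
  Combine with x ≡ 3 (mod 13): since gcd(45, 13) = 1, we get a unique residue mod 585.
    Write x = 2 + 45·t and substitute into x ≡ 3 (mod 13): 45·t ≡ 3 − 2 = 1 (mod 13).
    Reduce coefficients mod 13: 6·t ≡ 1 (mod 13).
    The inverse of 6 mod 13 is 11 (since 6·11 = 66 = 5·13 + 1), so t ≡ 11·1 = 11 ≡ 11 (mod 13).
    Then x = 2 + 45·11 = 497, valid modulo lcm(45, 13) = 585: x ≡ 497 (mod 585).
Verify: 497 mod 5 = 2 ✓, 497 mod 9 = 2 ✓, 497 mod 13 = 3 ✓.

x ≡ 497 (mod 585).


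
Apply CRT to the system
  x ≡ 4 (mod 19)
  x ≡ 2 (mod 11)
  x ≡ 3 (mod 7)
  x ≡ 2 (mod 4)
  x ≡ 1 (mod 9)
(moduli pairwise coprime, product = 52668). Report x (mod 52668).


Product of moduli M = 19 · 11 · 7 · 4 · 9 = 52668.
Merge one congruence at a time:
  Start: x ≡ 4 (mod 19).
  Combine with x ≡ 2 (mod 11); new modulus lcm = 209.
    Write x = 4 + 19·t and substitute into x ≡ 2 (mod 11): 19·t ≡ 2 − 4 = -2 (mod 11).
    Reduce coefficients mod 11: 8·t ≡ 9 (mod 11).
    The inverse of 8 mod 11 is 7 (since 8·7 = 56 = 5·11 + 1), so t ≡ 7·9 = 63 ≡ 8 (mod 11).
    Then x = 4 + 19·8 = 156, valid modulo lcm(19, 11) = 209: x ≡ 156 (mod 209).
  Combine with x ≡ 3 (mod 7); new modulus lcm = 1463.
    Write x = 156 + 209·t and substitute into x ≡ 3 (mod 7): 209·t ≡ 3 − 156 = -153 (mod 7).
    Reduce coefficients mod 7: 6·t ≡ 1 (mod 7).
    The inverse of 6 mod 7 is 6 (since 6·6 = 36 = 5·7 + 1), so t ≡ 6·1 = 6 ≡ 6 (mod 7).
    Then x = 156 + 209·6 = 1410, valid modulo lcm(209, 7) = 1463: x ≡ 1410 (mod 1463).
  Combine with x ≡ 2 (mod 4); new modulus lcm = 5852.
    Write x = 1410 + 1463·t and substitute into x ≡ 2 (mod 4): 1463·t ≡ 2 − 1410 = -1408 (mod 4).
    Reduce coefficients mod 4: 3·t ≡ 0 (mod 4).
    The inverse of 3 mod 4 is 3 (since 3·3 = 9 = 2·4 + 1), so t ≡ 3·0 = 0 ≡ 0 (mod 4).
    Then x = 1410 + 1463·0 = 1410, valid modulo lcm(1463, 4) = 5852: x ≡ 1410 (mod 5852).
  Combine with x ≡ 1 (mod 9); new modulus lcm = 52668.
    Write x = 1410 + 5852·t and substitute into x ≡ 1 (mod 9): 5852·t ≡ 1 − 1410 = -1409 (mod 9).
    Reduce coefficients mod 9: 2·t ≡ 4 (mod 9).
    The inverse of 2 mod 9 is 5 (since 2·5 = 10 = 1·9 + 1), so t ≡ 5·4 = 20 ≡ 2 (mod 9).
    Then x = 1410 + 5852·2 = 13114, valid modulo lcm(5852, 9) = 52668: x ≡ 13114 (mod 52668).
Verify against each original: 13114 mod 19 = 4, 13114 mod 11 = 2, 13114 mod 7 = 3, 13114 mod 4 = 2, 13114 mod 9 = 1.

x ≡ 13114 (mod 52668).


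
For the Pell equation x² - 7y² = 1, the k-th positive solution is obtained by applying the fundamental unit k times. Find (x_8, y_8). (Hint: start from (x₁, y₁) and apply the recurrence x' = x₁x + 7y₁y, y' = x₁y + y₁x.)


Step 1: Find the fundamental solution (x₁, y₁) of x² - 7y² = 1.
  Expand √7 as a continued fraction. a₀ = ⌊√7⌋ = 2; iterate m_{k+1} = d_k·a_k − m_k, d_{k+1} = (7 − m_{k+1}²)/d_k, a_{k+1} = ⌊(a₀ + m_{k+1})/d_{k+1}⌋ (starting m₀ = 0, d₀ = 1), with convergents p_k = a_k·p_{k-1} + p_{k-2}, q_k = a_k·q_{k-1} + q_{k-2} (p₋₁ = 1, q₋₁ = 0):
  k = 0: a₀ = 2; p₀/q₀ = 2/1; p₀² − 7·q₀² = 4 − 7 = -3.
  k = 1: m = 2, d = 3, a = ⌊(2 + 2)/3⌋ = 1; p/q = (1·2 + 1)/(1·1 + 0) = 3/1; p² − 7·q² = 9 − 7 = 2.
  k = 2: m = 1, d = 2, a = ⌊(2 + 1)/2⌋ = 1; p/q = (1·3 + 2)/(1·1 + 1) = 5/2; p² − 7·q² = 25 − 28 = -3.
  k = 3: m = 1, d = 3, a = ⌊(2 + 1)/3⌋ = 1; p/q = (1·5 + 3)/(1·2 + 1) = 8/3; p² − 7·q² = 64 − 63 = 1.
  The first convergent with p² − 7·q² = 1 gives the fundamental solution (x₁, y₁) = (8, 3).
Step 2: Apply the recurrence (x_{n+1}, y_{n+1}) = (x₁x_n + 7y₁y_n, x₁y_n + y₁x_n) repeatedly.
  From (x_1, y_1) = (8, 3): x_2 = 8·8 + 7·3·3 = 127; y_2 = 8·3 + 3·8 = 48.
  From (x_2, y_2) = (127, 48): x_3 = 8·127 + 7·3·48 = 2024; y_3 = 8·48 + 3·127 = 765.
  From (x_3, y_3) = (2024, 765): x_4 = 8·2024 + 7·3·765 = 32257; y_4 = 8·765 + 3·2024 = 12192.
  From (x_4, y_4) = (32257, 12192): x_5 = 8·32257 + 7·3·12192 = 514088; y_5 = 8·12192 + 3·32257 = 194307.
  From (x_5, y_5) = (514088, 194307): x_6 = 8·514088 + 7·3·194307 = 8193151; y_6 = 8·194307 + 3·514088 = 3096720.
  From (x_6, y_6) = (8193151, 3096720): x_7 = 8·8193151 + 7·3·3096720 = 130576328; y_7 = 8·3096720 + 3·8193151 = 49353213.
  From (x_7, y_7) = (130576328, 49353213): x_8 = 8·130576328 + 7·3·49353213 = 2081028097; y_8 = 8·49353213 + 3·130576328 = 786554688.
Step 3: Verify x_8² - 7·y_8² = 4330677940503441409 - 4330677940503441408 = 1 (should be 1). ✓

(x_1, y_1) = (8, 3); (x_8, y_8) = (2081028097, 786554688).


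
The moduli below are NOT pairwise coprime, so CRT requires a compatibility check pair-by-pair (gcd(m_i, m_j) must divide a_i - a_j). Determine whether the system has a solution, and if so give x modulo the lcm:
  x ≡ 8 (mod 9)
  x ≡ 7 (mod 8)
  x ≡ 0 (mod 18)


Moduli 9, 8, 18 are not pairwise coprime, so CRT works modulo lcm(m_i) when all pairwise compatibility conditions hold.
Pairwise compatibility: gcd(m_i, m_j) must divide a_i - a_j for every pair.
Merge one congruence at a time:
  Start: x ≡ 8 (mod 9).
  Combine with x ≡ 7 (mod 8): gcd(9, 8) = 1; 7 - 8 = -1, which IS divisible by 1, so compatible.
    Write x = 8 + 9·t and substitute into x ≡ 7 (mod 8): 9·t ≡ 7 − 8 = -1 (mod 8).
    Reduce coefficients mod 8: 1·t ≡ 7 (mod 8).
    So t ≡ 7 (mod 8).
    Then x = 8 + 9·7 = 71, valid modulo lcm(9, 8) = 72: x ≡ 71 (mod 72).
  Combine with x ≡ 0 (mod 18): gcd(72, 18) = 18, and 0 - 71 = -71 is NOT divisible by 18.
    ⇒ system is inconsistent (no integer solution).

No solution (the system is inconsistent).


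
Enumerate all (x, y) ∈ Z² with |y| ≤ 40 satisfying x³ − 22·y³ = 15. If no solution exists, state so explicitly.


The equation is x³ - 22y³ = 15. For fixed y, x³ = 22·y³ + 15, so a solution requires the RHS to be a perfect cube.
Strategy: iterate y from -40 to 40, compute RHS = 22·y³ + 15, and check whether it is a (positive or negative) perfect cube.
Check small values of y:
  y = 0: RHS = 15 is not a perfect cube.
  y = 1: RHS = 37 is not a perfect cube.
  y = -1: RHS = -7 is not a perfect cube.
  y = 2: RHS = 191 is not a perfect cube.
  y = -2: RHS = -161 is not a perfect cube.
  y = 3: RHS = 609 is not a perfect cube.
  y = -3: RHS = -579 is not a perfect cube.
Continuing the search up to |y| = 40 finds no solutions either.
No (x, y) in the scanned range satisfies the equation.

No integer solutions with |y| ≤ 40.


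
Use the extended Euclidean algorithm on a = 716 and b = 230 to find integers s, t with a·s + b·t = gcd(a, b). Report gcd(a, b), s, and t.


Euclidean algorithm on (716, 230) — divide until remainder is 0:
  716 = 3 · 230 + 26
  230 = 8 · 26 + 22
  26 = 1 · 22 + 4
  22 = 5 · 4 + 2
  4 = 2 · 2 + 0
gcd(716, 230) = 2.
Track Bezout coefficients alongside the remainders: start with r₀ = 716 = a·1 + b·0 (s = 1, t = 0) and r₁ = 230 = a·0 + b·1 (s = 0, t = 1); each new remainder r_{k+1} = r_{k-1} − q_k·r_k inherits s_{k+1} = s_{k-1} − q_k·s_k, t_{k+1} = t_{k-1} − q_k·t_k, so r_k = a·s_k + b·t_k at every step:
  q = 3: r = 26, s = 1 − 3·0 = 1, t = 0 − 3·1 = -3  (check: 716·1 + 230·(-3) = 26)
  q = 8: r = 22, s = 0 − 8·1 = -8, t = 1 − 8·(-3) = 25  (check: 716·(-8) + 230·25 = 22)
  q = 1: r = 4, s = 1 − 1·(-8) = 9, t = -3 − 1·25 = -28  (check: 716·9 + 230·(-28) = 4)
  q = 5: r = 2, s = -8 − 5·9 = -53, t = 25 − 5·(-28) = 165  (check: 716·(-53) + 230·165 = 2)
The row with r = 2 (the gcd) gives the Bezout coefficients s = -53, t = 165.
Result: 716 · (-53) + 230 · (165) = 2.

gcd(716, 230) = 2; s = -53, t = 165 (check: 716·(-53) + 230·165 = 2).


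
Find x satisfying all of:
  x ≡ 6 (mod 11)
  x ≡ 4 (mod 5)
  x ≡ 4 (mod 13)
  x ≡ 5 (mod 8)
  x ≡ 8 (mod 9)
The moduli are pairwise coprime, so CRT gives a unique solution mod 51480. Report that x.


Product of moduli M = 11 · 5 · 13 · 8 · 9 = 51480.
Merge one congruence at a time:
  Start: x ≡ 6 (mod 11).
  Combine with x ≡ 4 (mod 5); new modulus lcm = 55.
    Write x = 6 + 11·t and substitute into x ≡ 4 (mod 5): 11·t ≡ 4 − 6 = -2 (mod 5).
    Reduce coefficients mod 5: 1·t ≡ 3 (mod 5).
    So t ≡ 3 (mod 5).
    Then x = 6 + 11·3 = 39, valid modulo lcm(11, 5) = 55: x ≡ 39 (mod 55).
  Combine with x ≡ 4 (mod 13); new modulus lcm = 715.
    Write x = 39 + 55·t and substitute into x ≡ 4 (mod 13): 55·t ≡ 4 − 39 = -35 (mod 13).
    Reduce coefficients mod 13: 3·t ≡ 4 (mod 13).
    The inverse of 3 mod 13 is 9 (since 3·9 = 27 = 2·13 + 1), so t ≡ 9·4 = 36 ≡ 10 (mod 13).
    Then x = 39 + 55·10 = 589, valid modulo lcm(55, 13) = 715: x ≡ 589 (mod 715).
  Combine with x ≡ 5 (mod 8); new modulus lcm = 5720.
    Write x = 589 + 715·t and substitute into x ≡ 5 (mod 8): 715·t ≡ 5 − 589 = -584 (mod 8).
    Reduce coefficients mod 8: 3·t ≡ 0 (mod 8).
    The inverse of 3 mod 8 is 3 (since 3·3 = 9 = 1·8 + 1), so t ≡ 3·0 = 0 ≡ 0 (mod 8).
    Then x = 589 + 715·0 = 589, valid modulo lcm(715, 8) = 5720: x ≡ 589 (mod 5720).
  Combine with x ≡ 8 (mod 9); new modulus lcm = 51480.
    Write x = 589 + 5720·t and substitute into x ≡ 8 (mod 9): 5720·t ≡ 8 − 589 = -581 (mod 9).
    Reduce coefficients mod 9: 5·t ≡ 4 (mod 9).
    The inverse of 5 mod 9 is 2 (since 5·2 = 10 = 1·9 + 1), so t ≡ 2·4 = 8 ≡ 8 (mod 9).
    Then x = 589 + 5720·8 = 46349, valid modulo lcm(5720, 9) = 51480: x ≡ 46349 (mod 51480).
Verify against each original: 46349 mod 11 = 6, 46349 mod 5 = 4, 46349 mod 13 = 4, 46349 mod 8 = 5, 46349 mod 9 = 8.

x ≡ 46349 (mod 51480).


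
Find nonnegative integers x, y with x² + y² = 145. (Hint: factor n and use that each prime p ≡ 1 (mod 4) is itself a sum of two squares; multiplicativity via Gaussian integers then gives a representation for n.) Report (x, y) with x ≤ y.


Step 1: Factor n = 145 = 5 · 29.
Step 2: Check the mod-4 condition on each prime factor: 5 ≡ 1 (mod 4), exponent 1; 29 ≡ 1 (mod 4), exponent 1.
All primes ≡ 3 (mod 4) appear to even exponent (or don't appear), so by the two-squares theorem n IS expressible as a sum of two squares.
Step 3: Build a representation. Here n = 5 · 29 is a product of primes ≡ 1 (mod 4). Each prime p ≡ 1 (mod 4) is itself a sum of two squares; find a² by testing p − a² for a perfect square:
  5: 5 − 1² = 4 = 2² ⇒ 5 = 1² + 2².
  29: 29 − 1² = 28, 29 − 2² = 25 = 5² ⇒ 29 = 2² + 5².
  Combine using the Brahmagupta–Fibonacci identity (a² + b²)(c² + d²) = (ac − bd)² + (ad + bc)² = (ac + bd)² + (ad − bc)²:
  5 · 29 = 145: from (1² + 2²)(2² + 5²), take (1·2 − 2·5, 1·5 + 2·2) = (2 − 10, 5 + 4) = (-8, 9); dropping signs (only squares matter) gives (8, 9); check 8² + 9² = 64 + 81 = 145 ✓.
Step 4: Order so x ≤ y and verify: 8² + 9² = 64 + 81 = 145 = n. ✓

n = 145 = 8² + 9² (one valid representation with x ≤ y).


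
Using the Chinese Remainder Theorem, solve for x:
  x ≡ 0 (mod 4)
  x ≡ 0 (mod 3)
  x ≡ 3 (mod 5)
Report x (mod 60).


Moduli 4, 3, 5 are pairwise coprime; by CRT there is a unique solution modulo M = 4 · 3 · 5 = 60.
Solve pairwise, accumulating the modulus:
  Start with x ≡ 0 (mod 4).
  Combine with x ≡ 0 (mod 3): since gcd(4, 3) = 1, we get a unique residue mod 12.
    Write x = 0 + 4·t and substitute into x ≡ 0 (mod 3): 4·t ≡ 0 − 0 = 0 (mod 3).
    Reduce coefficients mod 3: 1·t ≡ 0 (mod 3).
    So t ≡ 0 (mod 3).
    Then x = 0 + 4·0 = 0, valid modulo lcm(4, 3) = 12: x ≡ 0 (mod 12).
  Combine with x ≡ 3 (mod 5): since gcd(12, 5) = 1, we get a unique residue mod 60.
    Write x = 0 + 12·t and substitute into x ≡ 3 (mod 5): 12·t ≡ 3 − 0 = 3 (mod 5).
    Reduce coefficients mod 5: 2·t ≡ 3 (mod 5).
    The inverse of 2 mod 5 is 3 (since 2·3 = 6 = 1·5 + 1), so t ≡ 3·3 = 9 ≡ 4 (mod 5).
    Then x = 0 + 12·4 = 48, valid modulo lcm(12, 5) = 60: x ≡ 48 (mod 60).
Verify: 48 mod 4 = 0 ✓, 48 mod 3 = 0 ✓, 48 mod 5 = 3 ✓.

x ≡ 48 (mod 60).


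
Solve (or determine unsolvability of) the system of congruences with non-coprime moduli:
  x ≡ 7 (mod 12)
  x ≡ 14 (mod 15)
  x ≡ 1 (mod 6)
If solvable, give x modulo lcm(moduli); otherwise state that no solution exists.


Moduli 12, 15, 6 are not pairwise coprime, so CRT works modulo lcm(m_i) when all pairwise compatibility conditions hold.
Pairwise compatibility: gcd(m_i, m_j) must divide a_i - a_j for every pair.
Merge one congruence at a time:
  Start: x ≡ 7 (mod 12).
  Combine with x ≡ 14 (mod 15): gcd(12, 15) = 3, and 14 - 7 = 7 is NOT divisible by 3.
    ⇒ system is inconsistent (no integer solution).

No solution (the system is inconsistent).


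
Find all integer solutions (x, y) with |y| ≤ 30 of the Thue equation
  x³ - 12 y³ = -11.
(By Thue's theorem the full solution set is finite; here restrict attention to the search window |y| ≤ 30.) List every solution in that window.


The equation is x³ - 12y³ = -11. For fixed y, x³ = 12·y³ − 11, so a solution requires the RHS to be a perfect cube.
Strategy: iterate y from -30 to 30, compute RHS = 12·y³ − 11, and check whether it is a (positive or negative) perfect cube.
Check small values of y:
  y = 0: RHS = -11 is not a perfect cube.
  y = 1: RHS = 1 = (1)³ ⇒ x = 1 works.
  y = -1: RHS = -23 is not a perfect cube.
  y = 2: RHS = 85 is not a perfect cube.
  y = -2: RHS = -107 is not a perfect cube.
  y = 3: RHS = 313 is not a perfect cube.
  y = -3: RHS = -335 is not a perfect cube.
Continuing the search up to |y| = 30 finds no further solutions beyond those listed.
Collected solutions: (1, 1).

Solutions (with |y| ≤ 30): (1, 1).


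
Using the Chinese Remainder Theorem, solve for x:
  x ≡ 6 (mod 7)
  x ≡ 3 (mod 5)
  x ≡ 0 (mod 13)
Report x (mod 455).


Moduli 7, 5, 13 are pairwise coprime; by CRT there is a unique solution modulo M = 7 · 5 · 13 = 455.
Solve pairwise, accumulating the modulus:
  Start with x ≡ 6 (mod 7).
  Combine with x ≡ 3 (mod 5): since gcd(7, 5) = 1, we get a unique residue mod 35.
    Write x = 6 + 7·t and substitute into x ≡ 3 (mod 5): 7·t ≡ 3 − 6 = -3 (mod 5).
    Reduce coefficients mod 5: 2·t ≡ 2 (mod 5).
    The inverse of 2 mod 5 is 3 (since 2·3 = 6 = 1·5 + 1), so t ≡ 3·2 = 6 ≡ 1 (mod 5).
    Then x = 6 + 7·1 = 13, valid modulo lcm(7, 5) = 35: x ≡ 13 (mod 35).
  Combine with x ≡ 0 (mod 13): since gcd(35, 13) = 1, we get a unique residue mod 455.
    Write x = 13 + 35·t and substitute into x ≡ 0 (mod 13): 35·t ≡ 0 − 13 = -13 (mod 13).
    Reduce coefficients mod 13: 9·t ≡ 0 (mod 13).
    The inverse of 9 mod 13 is 3 (since 9·3 = 27 = 2·13 + 1), so t ≡ 3·0 = 0 ≡ 0 (mod 13).
    Then x = 13 + 35·0 = 13, valid modulo lcm(35, 13) = 455: x ≡ 13 (mod 455).
Verify: 13 mod 7 = 6 ✓, 13 mod 5 = 3 ✓, 13 mod 13 = 0 ✓.

x ≡ 13 (mod 455).


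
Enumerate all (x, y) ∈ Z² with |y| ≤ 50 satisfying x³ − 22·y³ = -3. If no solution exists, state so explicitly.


The equation is x³ - 22y³ = -3. For fixed y, x³ = 22·y³ − 3, so a solution requires the RHS to be a perfect cube.
Strategy: iterate y from -50 to 50, compute RHS = 22·y³ − 3, and check whether it is a (positive or negative) perfect cube.
Check small values of y:
  y = 0: RHS = -3 is not a perfect cube.
  y = 1: RHS = 19 is not a perfect cube.
  y = -1: RHS = -25 is not a perfect cube.
  y = 2: RHS = 173 is not a perfect cube.
  y = -2: RHS = -179 is not a perfect cube.
  y = 3: RHS = 591 is not a perfect cube.
  y = -3: RHS = -597 is not a perfect cube.
Continuing the search up to |y| = 50 finds no solutions either.
No (x, y) in the scanned range satisfies the equation.

No integer solutions with |y| ≤ 50.


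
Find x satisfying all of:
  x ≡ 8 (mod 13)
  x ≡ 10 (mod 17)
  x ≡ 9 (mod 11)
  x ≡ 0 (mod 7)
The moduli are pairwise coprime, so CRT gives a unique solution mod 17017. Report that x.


Product of moduli M = 13 · 17 · 11 · 7 = 17017.
Merge one congruence at a time:
  Start: x ≡ 8 (mod 13).
  Combine with x ≡ 10 (mod 17); new modulus lcm = 221.
    Write x = 8 + 13·t and substitute into x ≡ 10 (mod 17): 13·t ≡ 10 − 8 = 2 (mod 17).
    The inverse of 13 mod 17 is 4 (since 13·4 = 52 = 3·17 + 1), so t ≡ 4·2 = 8 ≡ 8 (mod 17).
    Then x = 8 + 13·8 = 112, valid modulo lcm(13, 17) = 221: x ≡ 112 (mod 221).
  Combine with x ≡ 9 (mod 11); new modulus lcm = 2431.
    Write x = 112 + 221·t and substitute into x ≡ 9 (mod 11): 221·t ≡ 9 − 112 = -103 (mod 11).
    Reduce coefficients mod 11: 1·t ≡ 7 (mod 11).
    So t ≡ 7 (mod 11).
    Then x = 112 + 221·7 = 1659, valid modulo lcm(221, 11) = 2431: x ≡ 1659 (mod 2431).
  Combine with x ≡ 0 (mod 7); new modulus lcm = 17017.
    Write x = 1659 + 2431·t and substitute into x ≡ 0 (mod 7): 2431·t ≡ 0 − 1659 = -1659 (mod 7).
    Reduce coefficients mod 7: 2·t ≡ 0 (mod 7).
    The inverse of 2 mod 7 is 4 (since 2·4 = 8 = 1·7 + 1), so t ≡ 4·0 = 0 ≡ 0 (mod 7).
    Then x = 1659 + 2431·0 = 1659, valid modulo lcm(2431, 7) = 17017: x ≡ 1659 (mod 17017).
Verify against each original: 1659 mod 13 = 8, 1659 mod 17 = 10, 1659 mod 11 = 9, 1659 mod 7 = 0.

x ≡ 1659 (mod 17017).


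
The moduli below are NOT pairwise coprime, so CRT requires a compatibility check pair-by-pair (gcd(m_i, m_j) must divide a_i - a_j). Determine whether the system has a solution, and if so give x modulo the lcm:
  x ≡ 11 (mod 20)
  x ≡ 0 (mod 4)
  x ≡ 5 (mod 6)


Moduli 20, 4, 6 are not pairwise coprime, so CRT works modulo lcm(m_i) when all pairwise compatibility conditions hold.
Pairwise compatibility: gcd(m_i, m_j) must divide a_i - a_j for every pair.
Merge one congruence at a time:
  Start: x ≡ 11 (mod 20).
  Combine with x ≡ 0 (mod 4): gcd(20, 4) = 4, and 0 - 11 = -11 is NOT divisible by 4.
    ⇒ system is inconsistent (no integer solution).

No solution (the system is inconsistent).


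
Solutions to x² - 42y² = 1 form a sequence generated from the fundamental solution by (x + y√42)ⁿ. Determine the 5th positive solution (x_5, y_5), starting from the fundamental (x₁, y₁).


Step 1: Find the fundamental solution (x₁, y₁) of x² - 42y² = 1.
  Expand √42 as a continued fraction. a₀ = ⌊√42⌋ = 6; iterate m_{k+1} = d_k·a_k − m_k, d_{k+1} = (42 − m_{k+1}²)/d_k, a_{k+1} = ⌊(a₀ + m_{k+1})/d_{k+1}⌋ (starting m₀ = 0, d₀ = 1), with convergents p_k = a_k·p_{k-1} + p_{k-2}, q_k = a_k·q_{k-1} + q_{k-2} (p₋₁ = 1, q₋₁ = 0):
  k = 0: a₀ = 6; p₀/q₀ = 6/1; p₀² − 42·q₀² = 36 − 42 = -6.
  k = 1: m = 6, d = 6, a = ⌊(6 + 6)/6⌋ = 2; p/q = (2·6 + 1)/(2·1 + 0) = 13/2; p² − 42·q² = 169 − 168 = 1.
  The first convergent with p² − 42·q² = 1 gives the fundamental solution (x₁, y₁) = (13, 2).
Step 2: Apply the recurrence (x_{n+1}, y_{n+1}) = (x₁x_n + 42y₁y_n, x₁y_n + y₁x_n) repeatedly.
  From (x_1, y_1) = (13, 2): x_2 = 13·13 + 42·2·2 = 337; y_2 = 13·2 + 2·13 = 52.
  From (x_2, y_2) = (337, 52): x_3 = 13·337 + 42·2·52 = 8749; y_3 = 13·52 + 2·337 = 1350.
  From (x_3, y_3) = (8749, 1350): x_4 = 13·8749 + 42·2·1350 = 227137; y_4 = 13·1350 + 2·8749 = 35048.
  From (x_4, y_4) = (227137, 35048): x_5 = 13·227137 + 42·2·35048 = 5896813; y_5 = 13·35048 + 2·227137 = 909898.
Step 3: Verify x_5² - 42·y_5² = 34772403556969 - 34772403556968 = 1 (should be 1). ✓

(x_1, y_1) = (13, 2); (x_5, y_5) = (5896813, 909898).


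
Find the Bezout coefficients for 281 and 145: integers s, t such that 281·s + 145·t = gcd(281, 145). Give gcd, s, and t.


Euclidean algorithm on (281, 145) — divide until remainder is 0:
  281 = 1 · 145 + 136
  145 = 1 · 136 + 9
  136 = 15 · 9 + 1
  9 = 9 · 1 + 0
gcd(281, 145) = 1.
Track Bezout coefficients alongside the remainders: start with r₀ = 281 = a·1 + b·0 (s = 1, t = 0) and r₁ = 145 = a·0 + b·1 (s = 0, t = 1); each new remainder r_{k+1} = r_{k-1} − q_k·r_k inherits s_{k+1} = s_{k-1} − q_k·s_k, t_{k+1} = t_{k-1} − q_k·t_k, so r_k = a·s_k + b·t_k at every step:
  q = 1: r = 136, s = 1 − 1·0 = 1, t = 0 − 1·1 = -1  (check: 281·1 + 145·(-1) = 136)
  q = 1: r = 9, s = 0 − 1·1 = -1, t = 1 − 1·(-1) = 2  (check: 281·(-1) + 145·2 = 9)
  q = 15: r = 1, s = 1 − 15·(-1) = 16, t = -1 − 15·2 = -31  (check: 281·16 + 145·(-31) = 1)
The row with r = 1 (the gcd) gives the Bezout coefficients s = 16, t = -31.
Result: 281 · (16) + 145 · (-31) = 1.

gcd(281, 145) = 1; s = 16, t = -31 (check: 281·16 + 145·(-31) = 1).


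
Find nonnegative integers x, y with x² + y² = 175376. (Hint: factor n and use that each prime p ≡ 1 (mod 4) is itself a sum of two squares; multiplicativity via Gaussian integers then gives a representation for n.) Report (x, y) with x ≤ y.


Step 1: Factor n = 175376 = 2^4 · 97 · 113.
Step 2: Check the mod-4 condition on each prime factor: 2 = 2 (special); 97 ≡ 1 (mod 4), exponent 1; 113 ≡ 1 (mod 4), exponent 1.
All primes ≡ 3 (mod 4) appear to even exponent (or don't appear), so by the two-squares theorem n IS expressible as a sum of two squares.
Step 3: Build a representation. Group n = k² · m with k = 4 and m = 97 · 113 = 10961 (a product of primes ≡ 1 (mod 4)); a representation of m scales to one of n via (k·x)² + (k·y)² = k²(x² + y²). Each prime p ≡ 1 (mod 4) is itself a sum of two squares; find a² by testing p − a² for a perfect square:
  97: 97 − 1² = 96, 97 − 2² = 93, 97 − 3² = 88, 97 − 4² = 81 = 9² ⇒ 97 = 4² + 9².
  113: 113 − 1² = 112, 113 − 2² = 109, 113 − 3² = 104, 113 − 4² = 97, 113 − 5² = 88, 113 − 6² = 77, 113 − 7² = 64 = 8² ⇒ 113 = 7² + 8².
  Combine using the Brahmagupta–Fibonacci identity (a² + b²)(c² + d²) = (ac − bd)² + (ad + bc)² = (ac + bd)² + (ad − bc)²:
  97 · 113 = 10961: from (4² + 9²)(7² + 8²), take (4·7 − 9·8, 4·8 + 9·7) = (28 − 72, 32 + 63) = (-44, 95); dropping signs (only squares matter) gives (44, 95); check 44² + 95² = 1936 + 9025 = 10961 ✓.
  Scale by k = 4: (4·44, 4·95) = (176, 380).
Step 4: Order so x ≤ y and verify: 176² + 380² = 30976 + 144400 = 175376 = n. ✓

n = 175376 = 176² + 380² (one valid representation with x ≤ y).


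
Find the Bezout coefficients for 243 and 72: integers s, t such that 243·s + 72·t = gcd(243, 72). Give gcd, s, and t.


Euclidean algorithm on (243, 72) — divide until remainder is 0:
  243 = 3 · 72 + 27
  72 = 2 · 27 + 18
  27 = 1 · 18 + 9
  18 = 2 · 9 + 0
gcd(243, 72) = 9.
Track Bezout coefficients alongside the remainders: start with r₀ = 243 = a·1 + b·0 (s = 1, t = 0) and r₁ = 72 = a·0 + b·1 (s = 0, t = 1); each new remainder r_{k+1} = r_{k-1} − q_k·r_k inherits s_{k+1} = s_{k-1} − q_k·s_k, t_{k+1} = t_{k-1} − q_k·t_k, so r_k = a·s_k + b·t_k at every step:
  q = 3: r = 27, s = 1 − 3·0 = 1, t = 0 − 3·1 = -3  (check: 243·1 + 72·(-3) = 27)
  q = 2: r = 18, s = 0 − 2·1 = -2, t = 1 − 2·(-3) = 7  (check: 243·(-2) + 72·7 = 18)
  q = 1: r = 9, s = 1 − 1·(-2) = 3, t = -3 − 1·7 = -10  (check: 243·3 + 72·(-10) = 9)
The row with r = 9 (the gcd) gives the Bezout coefficients s = 3, t = -10.
Result: 243 · (3) + 72 · (-10) = 9.

gcd(243, 72) = 9; s = 3, t = -10 (check: 243·3 + 72·(-10) = 9).


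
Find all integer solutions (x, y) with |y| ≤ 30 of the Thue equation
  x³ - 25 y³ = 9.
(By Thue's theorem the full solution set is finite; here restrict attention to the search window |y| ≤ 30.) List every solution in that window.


The equation is x³ - 25y³ = 9. For fixed y, x³ = 25·y³ + 9, so a solution requires the RHS to be a perfect cube.
Strategy: iterate y from -30 to 30, compute RHS = 25·y³ + 9, and check whether it is a (positive or negative) perfect cube.
Check small values of y:
  y = 0: RHS = 9 is not a perfect cube.
  y = 1: RHS = 34 is not a perfect cube.
  y = -1: RHS = -16 is not a perfect cube.
  y = 2: RHS = 209 is not a perfect cube.
  y = -2: RHS = -191 is not a perfect cube.
  y = 3: RHS = 684 is not a perfect cube.
  y = -3: RHS = -666 is not a perfect cube.
Continuing the search up to |y| = 30 finds no solutions either.
No (x, y) in the scanned range satisfies the equation.

No integer solutions with |y| ≤ 30.


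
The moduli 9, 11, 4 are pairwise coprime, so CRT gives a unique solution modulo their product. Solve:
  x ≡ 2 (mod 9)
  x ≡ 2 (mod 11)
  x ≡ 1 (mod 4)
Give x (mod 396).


Moduli 9, 11, 4 are pairwise coprime; by CRT there is a unique solution modulo M = 9 · 11 · 4 = 396.
Solve pairwise, accumulating the modulus:
  Start with x ≡ 2 (mod 9).
  Combine with x ≡ 2 (mod 11): since gcd(9, 11) = 1, we get a unique residue mod 99.
    Write x = 2 + 9·t and substitute into x ≡ 2 (mod 11): 9·t ≡ 2 − 2 = 0 (mod 11).
    The inverse of 9 mod 11 is 5 (since 9·5 = 45 = 4·11 + 1), so t ≡ 5·0 = 0 ≡ 0 (mod 11).
    Then x = 2 + 9·0 = 2, valid modulo lcm(9, 11) = 99: x ≡ 2 (mod 99).
  Combine with x ≡ 1 (mod 4): since gcd(99, 4) = 1, we get a unique residue mod 396.
    Write x = 2 + 99·t and substitute into x ≡ 1 (mod 4): 99·t ≡ 1 − 2 = -1 (mod 4).
    Reduce coefficients mod 4: 3·t ≡ 3 (mod 4).
    The inverse of 3 mod 4 is 3 (since 3·3 = 9 = 2·4 + 1), so t ≡ 3·3 = 9 ≡ 1 (mod 4).
    Then x = 2 + 99·1 = 101, valid modulo lcm(99, 4) = 396: x ≡ 101 (mod 396).
Verify: 101 mod 9 = 2 ✓, 101 mod 11 = 2 ✓, 101 mod 4 = 1 ✓.

x ≡ 101 (mod 396).


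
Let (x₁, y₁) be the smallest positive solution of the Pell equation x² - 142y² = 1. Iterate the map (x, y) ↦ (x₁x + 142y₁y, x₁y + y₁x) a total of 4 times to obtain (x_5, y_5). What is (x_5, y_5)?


Step 1: Find the fundamental solution (x₁, y₁) of x² - 142y² = 1.
  Expand √142 as a continued fraction. a₀ = ⌊√142⌋ = 11; iterate m_{k+1} = d_k·a_k − m_k, d_{k+1} = (142 − m_{k+1}²)/d_k, a_{k+1} = ⌊(a₀ + m_{k+1})/d_{k+1}⌋ (starting m₀ = 0, d₀ = 1), with convergents p_k = a_k·p_{k-1} + p_{k-2}, q_k = a_k·q_{k-1} + q_{k-2} (p₋₁ = 1, q₋₁ = 0):
  k = 0: a₀ = 11; p₀/q₀ = 11/1; p₀² − 142·q₀² = 121 − 142 = -21.
  k = 1: m = 11, d = 21, a = ⌊(11 + 11)/21⌋ = 1; p/q = (1·11 + 1)/(1·1 + 0) = 12/1; p² − 142·q² = 144 − 142 = 2.
  k = 2: m = 10, d = 2, a = ⌊(11 + 10)/2⌋ = 10; p/q = (10·12 + 11)/(10·1 + 1) = 131/11; p² − 142·q² = 17161 − 17182 = -21.
  k = 3: m = 10, d = 21, a = ⌊(11 + 10)/21⌋ = 1; p/q = (1·131 + 12)/(1·11 + 1) = 143/12; p² − 142·q² = 20449 − 20448 = 1.
  The first convergent with p² − 142·q² = 1 gives the fundamental solution (x₁, y₁) = (143, 12).
Step 2: Apply the recurrence (x_{n+1}, y_{n+1}) = (x₁x_n + 142y₁y_n, x₁y_n + y₁x_n) repeatedly.
  From (x_1, y_1) = (143, 12): x_2 = 143·143 + 142·12·12 = 40897; y_2 = 143·12 + 12·143 = 3432.
  From (x_2, y_2) = (40897, 3432): x_3 = 143·40897 + 142·12·3432 = 11696399; y_3 = 143·3432 + 12·40897 = 981540.
  From (x_3, y_3) = (11696399, 981540): x_4 = 143·11696399 + 142·12·981540 = 3345129217; y_4 = 143·981540 + 12·11696399 = 280717008.
  From (x_4, y_4) = (3345129217, 280717008): x_5 = 143·3345129217 + 142·12·280717008 = 956695259663; y_5 = 143·280717008 + 12·3345129217 = 80284082748.
Step 3: Verify x_5² - 142·y_5² = 915265819861654994873569 - 915265819861654994873568 = 1 (should be 1). ✓

(x_1, y_1) = (143, 12); (x_5, y_5) = (956695259663, 80284082748).


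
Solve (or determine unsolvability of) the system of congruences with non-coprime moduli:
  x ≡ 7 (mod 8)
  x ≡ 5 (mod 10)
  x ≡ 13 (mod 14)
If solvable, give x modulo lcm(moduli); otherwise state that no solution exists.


Moduli 8, 10, 14 are not pairwise coprime, so CRT works modulo lcm(m_i) when all pairwise compatibility conditions hold.
Pairwise compatibility: gcd(m_i, m_j) must divide a_i - a_j for every pair.
Merge one congruence at a time:
  Start: x ≡ 7 (mod 8).
  Combine with x ≡ 5 (mod 10): gcd(8, 10) = 2; 5 - 7 = -2, which IS divisible by 2, so compatible.
    Write x = 7 + 8·t and substitute into x ≡ 5 (mod 10): 8·t ≡ 5 − 7 = -2 (mod 10).
    Divide the congruence (and modulus) by g = 2: 4·t ≡ -1 (mod 5).
    Reduce coefficients mod 5: 4·t ≡ 4 (mod 5).
    The inverse of 4 mod 5 is 4 (since 4·4 = 16 = 3·5 + 1), so t ≡ 4·4 = 16 ≡ 1 (mod 5).
    Then x = 7 + 8·1 = 15, valid modulo lcm(8, 10) = 40: x ≡ 15 (mod 40).
  Combine with x ≡ 13 (mod 14): gcd(40, 14) = 2; 13 - 15 = -2, which IS divisible by 2, so compatible.
    Write x = 15 + 40·t and substitute into x ≡ 13 (mod 14): 40·t ≡ 13 − 15 = -2 (mod 14).
    Divide the congruence (and modulus) by g = 2: 20·t ≡ -1 (mod 7).
    Reduce coefficients mod 7: 6·t ≡ 6 (mod 7).
    The inverse of 6 mod 7 is 6 (since 6·6 = 36 = 5·7 + 1), so t ≡ 6·6 = 36 ≡ 1 (mod 7).
    Then x = 15 + 40·1 = 55, valid modulo lcm(40, 14) = 280: x ≡ 55 (mod 280).
Verify: 55 mod 8 = 7, 55 mod 10 = 5, 55 mod 14 = 13.

x ≡ 55 (mod 280).
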